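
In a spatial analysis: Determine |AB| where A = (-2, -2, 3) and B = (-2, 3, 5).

d = √[(x₂-x₁)² + (y₂-y₁)² + (z₂-z₁)²]
  = √[0² + 5² + 2²]
  = √[0 + 25 + 4]
  = √29
  ≈ 5.385

5.385


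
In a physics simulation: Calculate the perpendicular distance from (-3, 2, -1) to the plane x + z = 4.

distance = |a·x₀ + b·y₀ + c·z₀ - d| / √(a² + b² + c²)
  = |1·(-3) + 0·2 + 1·(-1) - 4| / √(1² + 0² + 1²)
  = |-3 + 0 - 1 - 4| / √(1 + 0 + 1)
  = |-8| / √2
  = 8 / 1.414
  ≈ 5.657

5.657


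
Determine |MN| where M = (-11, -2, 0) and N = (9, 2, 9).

d = √[(x₂-x₁)² + (y₂-y₁)² + (z₂-z₁)²]
  = √[20² + 4² + 9²]
  = √[400 + 16 + 81]
  = √497
  ≈ 22.29

22.29


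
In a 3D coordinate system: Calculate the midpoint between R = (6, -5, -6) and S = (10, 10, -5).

M = ((x₁+x₂)/2, (y₁+y₂)/2, (z₁+z₂)/2)
  = ((6 + 10)/2, (-5 + 10)/2, (-6 - 5)/2)
  = (16/2, 5/2, -11/2)
  = (8, 2.5, -5.5)

(8, 2.5, -5.5)


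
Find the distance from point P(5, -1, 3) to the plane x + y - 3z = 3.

distance = |a·x₀ + b·y₀ + c·z₀ - d| / √(a² + b² + c²)
  = |1·5 + 1·(-1) + (-3)·3 - 3| / √(1² + 1² + (-3)²)
  = |5 - 1 - 9 - 3| / √(1 + 1 + 9)
  = |-8| / √11
  = 8 / 3.317
  ≈ 2.412

2.412


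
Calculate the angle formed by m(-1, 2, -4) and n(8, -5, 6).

m·n = (-1)·8 + 2·(-5) + (-4)·6 = -8 - 10 - 24 = -42
|m| = √((-1)² + 2² + (-4)²) = √21 ≈ 4.583
|n| = √(8² + (-5)² + 6²) = √125 ≈ 11.18
cos θ = (m·n)/(|m||n|) = -42/(4.583·11.18) ≈ -0.8198
θ = arccos(-0.8198) ≈ 145.1°

145.1°


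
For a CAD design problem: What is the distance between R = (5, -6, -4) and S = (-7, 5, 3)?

d = √[(x₂-x₁)² + (y₂-y₁)² + (z₂-z₁)²]
  = √[(-12)² + 11² + 7²]
  = √[144 + 121 + 49]
  = √314
  ≈ 17.72

17.72


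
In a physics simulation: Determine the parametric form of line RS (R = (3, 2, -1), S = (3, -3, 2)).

Direction vector d = S - R = (3 - 3, -3 - 2, 2 + 1) = (0, -5, 3)
Parametric form r = R + t·d:
x = 3, y = 2 - 5t, z = -1 + 3t

x = 3, y = 2 - 5t, z = -1 + 3t


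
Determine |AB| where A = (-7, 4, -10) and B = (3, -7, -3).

d = √[(x₂-x₁)² + (y₂-y₁)² + (z₂-z₁)²]
  = √[10² + (-11)² + 7²]
  = √[100 + 121 + 49]
  = √270
  ≈ 16.43

16.43


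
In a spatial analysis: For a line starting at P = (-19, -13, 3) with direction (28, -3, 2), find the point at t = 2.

P(t) = P + t·d
  = (-19 + 28·2, -13 + (-3)·2, 3 + 2·2)
  = (-19 + 56, -13 - 6, 3 + 4)
  = (37, -19, 7)

(37, -19, 7)


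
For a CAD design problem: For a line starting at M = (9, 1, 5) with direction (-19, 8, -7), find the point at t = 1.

P(t) = M + t·d
  = (9 + (-19)·1, 1 + 8·1, 5 + (-7)·1)
  = (9 - 19, 1 + 8, 5 - 7)
  = (-10, 9, -2)

(-10, 9, -2)


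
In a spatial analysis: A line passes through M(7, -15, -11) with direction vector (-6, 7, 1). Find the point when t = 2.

P(t) = M + t·d
  = (7 + (-6)·2, -15 + 7·2, -11 + 1·2)
  = (7 - 12, -15 + 14, -11 + 2)
  = (-5, -1, -9)

(-5, -1, -9)


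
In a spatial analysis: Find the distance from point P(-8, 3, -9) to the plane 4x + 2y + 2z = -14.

distance = |a·x₀ + b·y₀ + c·z₀ - d| / √(a² + b² + c²)
  = |4·(-8) + 2·3 + 2·(-9) - (-14)| / √(4² + 2² + 2²)
  = |-32 + 6 - 18 + 14| / √(16 + 4 + 4)
  = |-30| / √24
  = 30 / 4.899
  ≈ 6.124

6.124


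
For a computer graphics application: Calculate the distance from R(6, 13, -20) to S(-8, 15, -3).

d = √[(x₂-x₁)² + (y₂-y₁)² + (z₂-z₁)²]
  = √[(-14)² + 2² + 17²]
  = √[196 + 4 + 289]
  = √489
  ≈ 22.11

22.11


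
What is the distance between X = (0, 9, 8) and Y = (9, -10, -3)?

d = √[(x₂-x₁)² + (y₂-y₁)² + (z₂-z₁)²]
  = √[9² + (-19)² + (-11)²]
  = √[81 + 361 + 121]
  = √563
  ≈ 23.73

23.73


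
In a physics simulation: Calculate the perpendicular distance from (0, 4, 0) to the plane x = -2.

distance = |a·x₀ + b·y₀ + c·z₀ - d| / √(a² + b² + c²)
  = |1·0 + 0·4 + 0·0 - (-2)| / √(1² + 0² + 0²)
  = |0 + 0 + 0 + 2| / √(1 + 0 + 0)
  = |2| / √1
  = 2 / 1
  ≈ 2

2


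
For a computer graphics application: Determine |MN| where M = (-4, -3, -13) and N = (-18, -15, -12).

d = √[(x₂-x₁)² + (y₂-y₁)² + (z₂-z₁)²]
  = √[(-14)² + (-12)² + 1²]
  = √[196 + 144 + 1]
  = √341
  ≈ 18.47

18.47


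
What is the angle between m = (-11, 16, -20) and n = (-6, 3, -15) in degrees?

m·n = (-11)·(-6) + 16·3 + (-20)·(-15) = 66 + 48 + 300 = 414
|m| = √((-11)² + 16² + (-20)²) = √777 ≈ 27.87
|n| = √((-6)² + 3² + (-15)²) = √270 ≈ 16.43
cos θ = (m·n)/(|m||n|) = 414/(27.87·16.43) ≈ 0.9039
θ = arccos(0.9039) ≈ 25.33°

25.33°


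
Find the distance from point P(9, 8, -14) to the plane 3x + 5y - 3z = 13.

distance = |a·x₀ + b·y₀ + c·z₀ - d| / √(a² + b² + c²)
  = |3·9 + 5·8 + (-3)·(-14) - 13| / √(3² + 5² + (-3)²)
  = |27 + 40 + 42 - 13| / √(9 + 25 + 9)
  = |96| / √43
  = 96 / 6.557
  ≈ 14.64

14.64


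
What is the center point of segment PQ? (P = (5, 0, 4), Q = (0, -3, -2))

M = ((x₁+x₂)/2, (y₁+y₂)/2, (z₁+z₂)/2)
  = ((5 + 0)/2, (0 - 3)/2, (4 - 2)/2)
  = (5/2, -3/2, 2/2)
  = (2.5, -1.5, 1)

(2.5, -1.5, 1)


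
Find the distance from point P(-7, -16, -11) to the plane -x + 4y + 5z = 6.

distance = |a·x₀ + b·y₀ + c·z₀ - d| / √(a² + b² + c²)
  = |(-1)·(-7) + 4·(-16) + 5·(-11) - 6| / √((-1)² + 4² + 5²)
  = |7 - 64 - 55 - 6| / √(1 + 16 + 25)
  = |-118| / √42
  = 118 / 6.481
  ≈ 18.21

18.21


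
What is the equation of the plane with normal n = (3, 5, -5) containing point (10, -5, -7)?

The plane through P with normal n = (a, b, c) satisfies n·(r - P) = 0,
i.e. ax + by + cz = a·x₀ + b·y₀ + c·z₀.
d = 3·10 + 5·(-5) + (-5)·(-7)
  = 30 - 25 + 35
  = 40
Equation: 3x + 5y - 5z = 40

3x + 5y - 5z = 40


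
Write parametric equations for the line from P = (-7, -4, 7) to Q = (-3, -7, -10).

Direction vector d = Q - P = (-3 + 7, -7 + 4, -10 - 7) = (4, -3, -17)
Parametric form r = P + t·d:
x = -7 + 4t, y = -4 - 3t, z = 7 - 17t

x = -7 + 4t, y = -4 - 3t, z = 7 - 17t


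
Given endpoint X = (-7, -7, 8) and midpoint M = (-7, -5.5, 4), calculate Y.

Y = 2M - X
  = (2·(-7) - (-7), 2·(-5.5) - (-7), 2·4 - 8)
  = (-14 + 7, -11 + 7, 8 - 8)
  = (-7, -4, 0)

(-7, -4, 0)


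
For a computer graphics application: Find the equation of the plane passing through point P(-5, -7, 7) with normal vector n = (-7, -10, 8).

The plane through P with normal n = (a, b, c) satisfies n·(r - P) = 0,
i.e. ax + by + cz = a·x₀ + b·y₀ + c·z₀.
d = (-7)·(-5) + (-10)·(-7) + 8·7
  = 35 + 70 + 56
  = 161
Equation: -7x - 10y + 8z = 161

-7x - 10y + 8z = 161


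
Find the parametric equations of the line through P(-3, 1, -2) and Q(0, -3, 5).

Direction vector d = Q - P = (0 + 3, -3 - 1, 5 + 2) = (3, -4, 7)
Parametric form r = P + t·d:
x = -3 + 3t, y = 1 - 4t, z = -2 + 7t

x = -3 + 3t, y = 1 - 4t, z = -2 + 7t


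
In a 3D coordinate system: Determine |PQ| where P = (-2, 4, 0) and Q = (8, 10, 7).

d = √[(x₂-x₁)² + (y₂-y₁)² + (z₂-z₁)²]
  = √[10² + 6² + 7²]
  = √[100 + 36 + 49]
  = √185
  ≈ 13.6

13.6


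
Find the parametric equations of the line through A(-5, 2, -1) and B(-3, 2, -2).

Direction vector d = B - A = (-3 + 5, 2 - 2, -2 + 1) = (2, 0, -1)
Parametric form r = A + t·d:
x = -5 + 2t, y = 2, z = -1 - t

x = -5 + 2t, y = 2, z = -1 - t


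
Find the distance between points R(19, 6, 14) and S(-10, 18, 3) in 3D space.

d = √[(x₂-x₁)² + (y₂-y₁)² + (z₂-z₁)²]
  = √[(-29)² + 12² + (-11)²]
  = √[841 + 144 + 121]
  = √1106
  ≈ 33.26

33.26


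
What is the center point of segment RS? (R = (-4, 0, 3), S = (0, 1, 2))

M = ((x₁+x₂)/2, (y₁+y₂)/2, (z₁+z₂)/2)
  = ((-4 + 0)/2, (0 + 1)/2, (3 + 2)/2)
  = (-4/2, 1/2, 5/2)
  = (-2, 0.5, 2.5)

(-2, 0.5, 2.5)


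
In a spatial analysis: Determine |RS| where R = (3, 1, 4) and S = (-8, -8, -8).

d = √[(x₂-x₁)² + (y₂-y₁)² + (z₂-z₁)²]
  = √[(-11)² + (-9)² + (-12)²]
  = √[121 + 81 + 144]
  = √346
  ≈ 18.6

18.6


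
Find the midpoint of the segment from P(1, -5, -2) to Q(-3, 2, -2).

M = ((x₁+x₂)/2, (y₁+y₂)/2, (z₁+z₂)/2)
  = ((1 - 3)/2, (-5 + 2)/2, (-2 - 2)/2)
  = (-2/2, -3/2, -4/2)
  = (-1, -1.5, -2)

(-1, -1.5, -2)


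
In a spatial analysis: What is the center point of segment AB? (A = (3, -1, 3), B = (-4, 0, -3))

M = ((x₁+x₂)/2, (y₁+y₂)/2, (z₁+z₂)/2)
  = ((3 - 4)/2, (-1 + 0)/2, (3 - 3)/2)
  = (-1/2, -1/2, 0/2)
  = (-0.5, -0.5, 0)

(-0.5, -0.5, 0)


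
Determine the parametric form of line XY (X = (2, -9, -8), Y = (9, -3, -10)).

Direction vector d = Y - X = (9 - 2, -3 + 9, -10 + 8) = (7, 6, -2)
Parametric form r = X + t·d:
x = 2 + 7t, y = -9 + 6t, z = -8 - 2t

x = 2 + 7t, y = -9 + 6t, z = -8 - 2t


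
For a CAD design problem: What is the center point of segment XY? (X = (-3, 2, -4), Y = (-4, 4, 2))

M = ((x₁+x₂)/2, (y₁+y₂)/2, (z₁+z₂)/2)
  = ((-3 - 4)/2, (2 + 4)/2, (-4 + 2)/2)
  = (-7/2, 6/2, -2/2)
  = (-3.5, 3, -1)

(-3.5, 3, -1)


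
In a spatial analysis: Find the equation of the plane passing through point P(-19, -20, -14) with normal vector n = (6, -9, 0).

The plane through P with normal n = (a, b, c) satisfies n·(r - P) = 0,
i.e. ax + by + cz = a·x₀ + b·y₀ + c·z₀.
d = 6·(-19) + (-9)·(-20) + 0·(-14)
  = -114 + 180 + 0
  = 66
Equation: 6x - 9y = 66

6x - 9y = 66


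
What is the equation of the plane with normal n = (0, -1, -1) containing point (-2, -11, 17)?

The plane through P with normal n = (a, b, c) satisfies n·(r - P) = 0,
i.e. ax + by + cz = a·x₀ + b·y₀ + c·z₀.
d = 0·(-2) + (-1)·(-11) + (-1)·17
  = 0 + 11 - 17
  = -6
Equation: -y - z = -6

-y - z = -6


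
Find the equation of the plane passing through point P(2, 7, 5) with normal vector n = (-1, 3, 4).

The plane through P with normal n = (a, b, c) satisfies n·(r - P) = 0,
i.e. ax + by + cz = a·x₀ + b·y₀ + c·z₀.
d = (-1)·2 + 3·7 + 4·5
  = -2 + 21 + 20
  = 39
Equation: -x + 3y + 4z = 39

-x + 3y + 4z = 39


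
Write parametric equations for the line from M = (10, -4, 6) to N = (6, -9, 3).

Direction vector d = N - M = (6 - 10, -9 + 4, 3 - 6) = (-4, -5, -3)
Parametric form r = M + t·d:
x = 10 - 4t, y = -4 - 5t, z = 6 - 3t

x = 10 - 4t, y = -4 - 5t, z = 6 - 3t


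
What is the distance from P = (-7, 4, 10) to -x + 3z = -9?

distance = |a·x₀ + b·y₀ + c·z₀ - d| / √(a² + b² + c²)
  = |(-1)·(-7) + 0·4 + 3·10 - (-9)| / √((-1)² + 0² + 3²)
  = |7 + 0 + 30 + 9| / √(1 + 0 + 9)
  = |46| / √10
  = 46 / 3.162
  ≈ 14.55

14.55


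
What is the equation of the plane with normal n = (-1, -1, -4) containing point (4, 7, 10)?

The plane through P with normal n = (a, b, c) satisfies n·(r - P) = 0,
i.e. ax + by + cz = a·x₀ + b·y₀ + c·z₀.
d = (-1)·4 + (-1)·7 + (-4)·10
  = -4 - 7 - 40
  = -51
Equation: -x - y - 4z = -51

-x - y - 4z = -51


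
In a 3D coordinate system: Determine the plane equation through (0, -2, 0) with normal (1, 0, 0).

The plane through P with normal n = (a, b, c) satisfies n·(r - P) = 0,
i.e. ax + by + cz = a·x₀ + b·y₀ + c·z₀.
d = 1·0 + 0·(-2) + 0·0
  = 0 + 0 + 0
  = 0
Equation: x = 0

x = 0


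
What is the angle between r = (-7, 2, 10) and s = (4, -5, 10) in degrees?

r·s = (-7)·4 + 2·(-5) + 10·10 = -28 - 10 + 100 = 62
|r| = √((-7)² + 2² + 10²) = √153 ≈ 12.37
|s| = √(4² + (-5)² + 10²) = √141 ≈ 11.87
cos θ = (r·s)/(|r||s|) = 62/(12.37·11.87) ≈ 0.4221
θ = arccos(0.4221) ≈ 65.03°

65.03°


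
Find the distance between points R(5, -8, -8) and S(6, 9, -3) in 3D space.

d = √[(x₂-x₁)² + (y₂-y₁)² + (z₂-z₁)²]
  = √[1² + 17² + 5²]
  = √[1 + 289 + 25]
  = √315
  ≈ 17.75

17.75


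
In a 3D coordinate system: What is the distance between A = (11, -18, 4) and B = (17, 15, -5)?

d = √[(x₂-x₁)² + (y₂-y₁)² + (z₂-z₁)²]
  = √[6² + 33² + (-9)²]
  = √[36 + 1089 + 81]
  = √1206
  ≈ 34.73

34.73


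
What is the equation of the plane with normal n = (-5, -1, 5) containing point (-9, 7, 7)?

The plane through P with normal n = (a, b, c) satisfies n·(r - P) = 0,
i.e. ax + by + cz = a·x₀ + b·y₀ + c·z₀.
d = (-5)·(-9) + (-1)·7 + 5·7
  = 45 - 7 + 35
  = 73
Equation: -5x - y + 5z = 73

-5x - y + 5z = 73


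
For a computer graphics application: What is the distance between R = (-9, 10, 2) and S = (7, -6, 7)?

d = √[(x₂-x₁)² + (y₂-y₁)² + (z₂-z₁)²]
  = √[16² + (-16)² + 5²]
  = √[256 + 256 + 25]
  = √537
  ≈ 23.17

23.17


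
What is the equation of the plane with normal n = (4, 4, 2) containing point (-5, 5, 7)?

The plane through P with normal n = (a, b, c) satisfies n·(r - P) = 0,
i.e. ax + by + cz = a·x₀ + b·y₀ + c·z₀.
d = 4·(-5) + 4·5 + 2·7
  = -20 + 20 + 14
  = 14
Equation: 4x + 4y + 2z = 14

4x + 4y + 2z = 14


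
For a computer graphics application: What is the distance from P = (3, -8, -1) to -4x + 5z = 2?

distance = |a·x₀ + b·y₀ + c·z₀ - d| / √(a² + b² + c²)
  = |(-4)·3 + 0·(-8) + 5·(-1) - 2| / √((-4)² + 0² + 5²)
  = |-12 + 0 - 5 - 2| / √(16 + 0 + 25)
  = |-19| / √41
  = 19 / 6.403
  ≈ 2.967

2.967


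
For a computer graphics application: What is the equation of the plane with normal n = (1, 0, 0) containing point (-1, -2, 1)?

The plane through P with normal n = (a, b, c) satisfies n·(r - P) = 0,
i.e. ax + by + cz = a·x₀ + b·y₀ + c·z₀.
d = 1·(-1) + 0·(-2) + 0·1
  = -1 + 0 + 0
  = -1
Equation: x = -1

x = -1


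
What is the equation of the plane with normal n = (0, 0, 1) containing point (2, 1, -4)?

The plane through P with normal n = (a, b, c) satisfies n·(r - P) = 0,
i.e. ax + by + cz = a·x₀ + b·y₀ + c·z₀.
d = 0·2 + 0·1 + 1·(-4)
  = 0 + 0 - 4
  = -4
Equation: z = -4

z = -4


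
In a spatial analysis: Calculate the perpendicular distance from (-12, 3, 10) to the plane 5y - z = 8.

distance = |a·x₀ + b·y₀ + c·z₀ - d| / √(a² + b² + c²)
  = |0·(-12) + 5·3 + (-1)·10 - 8| / √(0² + 5² + (-1)²)
  = |0 + 15 - 10 - 8| / √(0 + 25 + 1)
  = |-3| / √26
  = 3 / 5.099
  ≈ 0.5883

0.5883


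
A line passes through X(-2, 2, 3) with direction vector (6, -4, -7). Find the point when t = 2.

P(t) = X + t·d
  = (-2 + 6·2, 2 + (-4)·2, 3 + (-7)·2)
  = (-2 + 12, 2 - 8, 3 - 14)
  = (10, -6, -11)

(10, -6, -11)


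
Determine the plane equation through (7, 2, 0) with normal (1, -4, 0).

The plane through P with normal n = (a, b, c) satisfies n·(r - P) = 0,
i.e. ax + by + cz = a·x₀ + b·y₀ + c·z₀.
d = 1·7 + (-4)·2 + 0·0
  = 7 - 8 + 0
  = -1
Equation: x - 4y = -1

x - 4y = -1


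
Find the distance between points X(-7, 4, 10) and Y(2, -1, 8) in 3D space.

d = √[(x₂-x₁)² + (y₂-y₁)² + (z₂-z₁)²]
  = √[9² + (-5)² + (-2)²]
  = √[81 + 25 + 4]
  = √110
  ≈ 10.49

10.49


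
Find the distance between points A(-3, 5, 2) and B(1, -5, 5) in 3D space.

d = √[(x₂-x₁)² + (y₂-y₁)² + (z₂-z₁)²]
  = √[4² + (-10)² + 3²]
  = √[16 + 100 + 9]
  = √125
  ≈ 11.18

11.18


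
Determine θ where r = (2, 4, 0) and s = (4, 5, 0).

r·s = 2·4 + 4·5 + 0·0 = 8 + 20 + 0 = 28
|r| = √(2² + 4² + 0²) = √20 ≈ 4.472
|s| = √(4² + 5² + 0²) = √41 ≈ 6.403
cos θ = (r·s)/(|r||s|) = 28/(4.472·6.403) ≈ 0.9778
θ = arccos(0.9778) ≈ 12.09°

12.09°


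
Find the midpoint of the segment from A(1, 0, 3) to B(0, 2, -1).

M = ((x₁+x₂)/2, (y₁+y₂)/2, (z₁+z₂)/2)
  = ((1 + 0)/2, (0 + 2)/2, (3 - 1)/2)
  = (1/2, 2/2, 2/2)
  = (0.5, 1, 1)

(0.5, 1, 1)


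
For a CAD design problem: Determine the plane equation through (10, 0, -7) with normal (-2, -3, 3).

The plane through P with normal n = (a, b, c) satisfies n·(r - P) = 0,
i.e. ax + by + cz = a·x₀ + b·y₀ + c·z₀.
d = (-2)·10 + (-3)·0 + 3·(-7)
  = -20 + 0 - 21
  = -41
Equation: -2x - 3y + 3z = -41

-2x - 3y + 3z = -41


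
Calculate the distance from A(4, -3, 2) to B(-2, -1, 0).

d = √[(x₂-x₁)² + (y₂-y₁)² + (z₂-z₁)²]
  = √[(-6)² + 2² + (-2)²]
  = √[36 + 4 + 4]
  = √44
  ≈ 6.633

6.633


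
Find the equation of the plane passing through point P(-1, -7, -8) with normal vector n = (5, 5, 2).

The plane through P with normal n = (a, b, c) satisfies n·(r - P) = 0,
i.e. ax + by + cz = a·x₀ + b·y₀ + c·z₀.
d = 5·(-1) + 5·(-7) + 2·(-8)
  = -5 - 35 - 16
  = -56
Equation: 5x + 5y + 2z = -56

5x + 5y + 2z = -56


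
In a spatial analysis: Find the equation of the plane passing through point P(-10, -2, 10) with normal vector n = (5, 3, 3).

The plane through P with normal n = (a, b, c) satisfies n·(r - P) = 0,
i.e. ax + by + cz = a·x₀ + b·y₀ + c·z₀.
d = 5·(-10) + 3·(-2) + 3·10
  = -50 - 6 + 30
  = -26
Equation: 5x + 3y + 3z = -26

5x + 3y + 3z = -26


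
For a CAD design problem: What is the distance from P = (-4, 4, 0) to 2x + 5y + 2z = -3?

distance = |a·x₀ + b·y₀ + c·z₀ - d| / √(a² + b² + c²)
  = |2·(-4) + 5·4 + 2·0 - (-3)| / √(2² + 5² + 2²)
  = |-8 + 20 + 0 + 3| / √(4 + 25 + 4)
  = |15| / √33
  = 15 / 5.745
  ≈ 2.611

2.611


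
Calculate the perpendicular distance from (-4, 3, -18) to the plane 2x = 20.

distance = |a·x₀ + b·y₀ + c·z₀ - d| / √(a² + b² + c²)
  = |2·(-4) + 0·3 + 0·(-18) - 20| / √(2² + 0² + 0²)
  = |-8 + 0 + 0 - 20| / √(4 + 0 + 0)
  = |-28| / √4
  = 28 / 2
  ≈ 14

14


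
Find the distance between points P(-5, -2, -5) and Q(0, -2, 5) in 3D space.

d = √[(x₂-x₁)² + (y₂-y₁)² + (z₂-z₁)²]
  = √[5² + 0² + 10²]
  = √[25 + 0 + 100]
  = √125
  ≈ 11.18

11.18


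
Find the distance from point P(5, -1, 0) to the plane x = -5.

distance = |a·x₀ + b·y₀ + c·z₀ - d| / √(a² + b² + c²)
  = |1·5 + 0·(-1) + 0·0 - (-5)| / √(1² + 0² + 0²)
  = |5 + 0 + 0 + 5| / √(1 + 0 + 0)
  = |10| / √1
  = 10 / 1
  ≈ 10

10


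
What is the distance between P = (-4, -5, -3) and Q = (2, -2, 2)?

d = √[(x₂-x₁)² + (y₂-y₁)² + (z₂-z₁)²]
  = √[6² + 3² + 5²]
  = √[36 + 9 + 25]
  = √70
  ≈ 8.367

8.367


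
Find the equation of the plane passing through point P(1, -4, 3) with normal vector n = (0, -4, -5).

The plane through P with normal n = (a, b, c) satisfies n·(r - P) = 0,
i.e. ax + by + cz = a·x₀ + b·y₀ + c·z₀.
d = 0·1 + (-4)·(-4) + (-5)·3
  = 0 + 16 - 15
  = 1
Equation: -4y - 5z = 1

-4y - 5z = 1


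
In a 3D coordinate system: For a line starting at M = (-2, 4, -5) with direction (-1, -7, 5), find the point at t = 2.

P(t) = M + t·d
  = (-2 + (-1)·2, 4 + (-7)·2, -5 + 5·2)
  = (-2 - 2, 4 - 14, -5 + 10)
  = (-4, -10, 5)

(-4, -10, 5)


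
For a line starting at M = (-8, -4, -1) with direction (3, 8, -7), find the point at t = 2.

P(t) = M + t·d
  = (-8 + 3·2, -4 + 8·2, -1 + (-7)·2)
  = (-8 + 6, -4 + 16, -1 - 14)
  = (-2, 12, -15)

(-2, 12, -15)


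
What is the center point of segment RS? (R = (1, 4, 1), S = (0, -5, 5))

M = ((x₁+x₂)/2, (y₁+y₂)/2, (z₁+z₂)/2)
  = ((1 + 0)/2, (4 - 5)/2, (1 + 5)/2)
  = (1/2, -1/2, 6/2)
  = (0.5, -0.5, 3)

(0.5, -0.5, 3)


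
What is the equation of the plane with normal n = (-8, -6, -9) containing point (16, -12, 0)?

The plane through P with normal n = (a, b, c) satisfies n·(r - P) = 0,
i.e. ax + by + cz = a·x₀ + b·y₀ + c·z₀.
d = (-8)·16 + (-6)·(-12) + (-9)·0
  = -128 + 72 + 0
  = -56
Equation: -8x - 6y - 9z = -56

-8x - 6y - 9z = -56


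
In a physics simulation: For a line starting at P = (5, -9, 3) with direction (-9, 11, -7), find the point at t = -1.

P(t) = P + t·d
  = (5 + (-9)·(-1), -9 + 11·(-1), 3 + (-7)·(-1))
  = (5 + 9, -9 - 11, 3 + 7)
  = (14, -20, 10)

(14, -20, 10)


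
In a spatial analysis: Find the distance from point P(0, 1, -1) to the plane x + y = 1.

distance = |a·x₀ + b·y₀ + c·z₀ - d| / √(a² + b² + c²)
  = |1·0 + 1·1 + 0·(-1) - 1| / √(1² + 1² + 0²)
  = |0 + 1 + 0 - 1| / √(1 + 1 + 0)
  = |0| / √2
  = 0 / 1.414
  ≈ 0

0


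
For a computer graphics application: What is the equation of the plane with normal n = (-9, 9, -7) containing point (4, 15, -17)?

The plane through P with normal n = (a, b, c) satisfies n·(r - P) = 0,
i.e. ax + by + cz = a·x₀ + b·y₀ + c·z₀.
d = (-9)·4 + 9·15 + (-7)·(-17)
  = -36 + 135 + 119
  = 218
Equation: -9x + 9y - 7z = 218

-9x + 9y - 7z = 218


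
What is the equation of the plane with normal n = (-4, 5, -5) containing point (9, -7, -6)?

The plane through P with normal n = (a, b, c) satisfies n·(r - P) = 0,
i.e. ax + by + cz = a·x₀ + b·y₀ + c·z₀.
d = (-4)·9 + 5·(-7) + (-5)·(-6)
  = -36 - 35 + 30
  = -41
Equation: -4x + 5y - 5z = -41

-4x + 5y - 5z = -41


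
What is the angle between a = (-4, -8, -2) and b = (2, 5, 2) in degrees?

a·b = (-4)·2 + (-8)·5 + (-2)·2 = -8 - 40 - 4 = -52
|a| = √((-4)² + (-8)² + (-2)²) = √84 ≈ 9.165
|b| = √(2² + 5² + 2²) = √33 ≈ 5.745
cos θ = (a·b)/(|a||b|) = -52/(9.165·5.745) ≈ -0.9877
θ = arccos(-0.9877) ≈ 171°

171°


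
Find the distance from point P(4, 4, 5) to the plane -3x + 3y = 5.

distance = |a·x₀ + b·y₀ + c·z₀ - d| / √(a² + b² + c²)
  = |(-3)·4 + 3·4 + 0·5 - 5| / √((-3)² + 3² + 0²)
  = |-12 + 12 + 0 - 5| / √(9 + 9 + 0)
  = |-5| / √18
  = 5 / 4.243
  ≈ 1.179

1.179


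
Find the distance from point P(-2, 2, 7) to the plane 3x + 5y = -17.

distance = |a·x₀ + b·y₀ + c·z₀ - d| / √(a² + b² + c²)
  = |3·(-2) + 5·2 + 0·7 - (-17)| / √(3² + 5² + 0²)
  = |-6 + 10 + 0 + 17| / √(9 + 25 + 0)
  = |21| / √34
  = 21 / 5.831
  ≈ 3.601

3.601


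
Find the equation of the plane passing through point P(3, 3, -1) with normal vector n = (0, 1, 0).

The plane through P with normal n = (a, b, c) satisfies n·(r - P) = 0,
i.e. ax + by + cz = a·x₀ + b·y₀ + c·z₀.
d = 0·3 + 1·3 + 0·(-1)
  = 0 + 3 + 0
  = 3
Equation: y = 3

y = 3


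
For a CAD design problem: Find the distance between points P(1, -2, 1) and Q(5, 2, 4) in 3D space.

d = √[(x₂-x₁)² + (y₂-y₁)² + (z₂-z₁)²]
  = √[4² + 4² + 3²]
  = √[16 + 16 + 9]
  = √41
  ≈ 6.403

6.403


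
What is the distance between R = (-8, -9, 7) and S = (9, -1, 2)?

d = √[(x₂-x₁)² + (y₂-y₁)² + (z₂-z₁)²]
  = √[17² + 8² + (-5)²]
  = √[289 + 64 + 25]
  = √378
  ≈ 19.44

19.44


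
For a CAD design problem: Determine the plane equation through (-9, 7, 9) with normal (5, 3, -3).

The plane through P with normal n = (a, b, c) satisfies n·(r - P) = 0,
i.e. ax + by + cz = a·x₀ + b·y₀ + c·z₀.
d = 5·(-9) + 3·7 + (-3)·9
  = -45 + 21 - 27
  = -51
Equation: 5x + 3y - 3z = -51

5x + 3y - 3z = -51


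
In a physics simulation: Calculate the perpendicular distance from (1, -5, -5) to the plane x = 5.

distance = |a·x₀ + b·y₀ + c·z₀ - d| / √(a² + b² + c²)
  = |1·1 + 0·(-5) + 0·(-5) - 5| / √(1² + 0² + 0²)
  = |1 + 0 + 0 - 5| / √(1 + 0 + 0)
  = |-4| / √1
  = 4 / 1
  ≈ 4

4


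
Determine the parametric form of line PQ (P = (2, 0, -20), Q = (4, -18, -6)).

Direction vector d = Q - P = (4 - 2, -18 + 0, -6 + 20) = (2, -18, 14)
Parametric form r = P + t·d:
x = 2 + 2t, y = 0 - 18t, z = -20 + 14t

x = 2 + 2t, y = 0 - 18t, z = -20 + 14t


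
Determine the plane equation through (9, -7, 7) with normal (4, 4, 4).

The plane through P with normal n = (a, b, c) satisfies n·(r - P) = 0,
i.e. ax + by + cz = a·x₀ + b·y₀ + c·z₀.
d = 4·9 + 4·(-7) + 4·7
  = 36 - 28 + 28
  = 36
Equation: 4x + 4y + 4z = 36

4x + 4y + 4z = 36


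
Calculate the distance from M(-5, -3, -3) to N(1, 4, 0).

d = √[(x₂-x₁)² + (y₂-y₁)² + (z₂-z₁)²]
  = √[6² + 7² + 3²]
  = √[36 + 49 + 9]
  = √94
  ≈ 9.695

9.695


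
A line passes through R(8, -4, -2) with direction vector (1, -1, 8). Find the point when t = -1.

P(t) = R + t·d
  = (8 + 1·(-1), -4 + (-1)·(-1), -2 + 8·(-1))
  = (8 - 1, -4 + 1, -2 - 8)
  = (7, -3, -10)

(7, -3, -10)


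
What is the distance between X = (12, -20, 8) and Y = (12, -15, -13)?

d = √[(x₂-x₁)² + (y₂-y₁)² + (z₂-z₁)²]
  = √[0² + 5² + (-21)²]
  = √[0 + 25 + 441]
  = √466
  ≈ 21.59

21.59


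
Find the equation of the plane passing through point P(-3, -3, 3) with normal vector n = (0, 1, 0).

The plane through P with normal n = (a, b, c) satisfies n·(r - P) = 0,
i.e. ax + by + cz = a·x₀ + b·y₀ + c·z₀.
d = 0·(-3) + 1·(-3) + 0·3
  = 0 - 3 + 0
  = -3
Equation: y = -3

y = -3


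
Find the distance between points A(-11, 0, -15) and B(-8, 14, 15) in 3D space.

d = √[(x₂-x₁)² + (y₂-y₁)² + (z₂-z₁)²]
  = √[3² + 14² + 30²]
  = √[9 + 196 + 900]
  = √1105
  ≈ 33.24

33.24


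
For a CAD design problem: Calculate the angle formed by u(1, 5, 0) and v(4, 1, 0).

u·v = 1·4 + 5·1 + 0·0 = 4 + 5 + 0 = 9
|u| = √(1² + 5² + 0²) = √26 ≈ 5.099
|v| = √(4² + 1² + 0²) = √17 ≈ 4.123
cos θ = (u·v)/(|u||v|) = 9/(5.099·4.123) ≈ 0.4281
θ = arccos(0.4281) ≈ 64.65°

64.65°


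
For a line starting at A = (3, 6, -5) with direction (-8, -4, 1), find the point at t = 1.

P(t) = A + t·d
  = (3 + (-8)·1, 6 + (-4)·1, -5 + 1·1)
  = (3 - 8, 6 - 4, -5 + 1)
  = (-5, 2, -4)

(-5, 2, -4)


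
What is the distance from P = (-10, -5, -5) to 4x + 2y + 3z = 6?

distance = |a·x₀ + b·y₀ + c·z₀ - d| / √(a² + b² + c²)
  = |4·(-10) + 2·(-5) + 3·(-5) - 6| / √(4² + 2² + 3²)
  = |-40 - 10 - 15 - 6| / √(16 + 4 + 9)
  = |-71| / √29
  = 71 / 5.385
  ≈ 13.18

13.18


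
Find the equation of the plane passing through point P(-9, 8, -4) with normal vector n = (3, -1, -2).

The plane through P with normal n = (a, b, c) satisfies n·(r - P) = 0,
i.e. ax + by + cz = a·x₀ + b·y₀ + c·z₀.
d = 3·(-9) + (-1)·8 + (-2)·(-4)
  = -27 - 8 + 8
  = -27
Equation: 3x - y - 2z = -27

3x - y - 2z = -27


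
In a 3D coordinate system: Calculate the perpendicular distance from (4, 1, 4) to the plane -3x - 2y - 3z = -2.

distance = |a·x₀ + b·y₀ + c·z₀ - d| / √(a² + b² + c²)
  = |(-3)·4 + (-2)·1 + (-3)·4 - (-2)| / √((-3)² + (-2)² + (-3)²)
  = |-12 - 2 - 12 + 2| / √(9 + 4 + 9)
  = |-24| / √22
  = 24 / 4.69
  ≈ 5.117

5.117


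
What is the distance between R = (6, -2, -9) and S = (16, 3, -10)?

d = √[(x₂-x₁)² + (y₂-y₁)² + (z₂-z₁)²]
  = √[10² + 5² + (-1)²]
  = √[100 + 25 + 1]
  = √126
  ≈ 11.22

11.22


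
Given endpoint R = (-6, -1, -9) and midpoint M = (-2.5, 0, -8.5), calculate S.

S = 2M - R
  = (2·(-2.5) - (-6), 2·0 - (-1), 2·(-8.5) - (-9))
  = (-5 + 6, 0 + 1, -17 + 9)
  = (1, 1, -8)

(1, 1, -8)


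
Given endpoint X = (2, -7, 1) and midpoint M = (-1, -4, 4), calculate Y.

Y = 2M - X
  = (2·(-1) - 2, 2·(-4) - (-7), 2·4 - 1)
  = (-2 - 2, -8 + 7, 8 - 1)
  = (-4, -1, 7)

(-4, -1, 7)


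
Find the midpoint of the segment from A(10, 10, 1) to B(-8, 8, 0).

M = ((x₁+x₂)/2, (y₁+y₂)/2, (z₁+z₂)/2)
  = ((10 - 8)/2, (10 + 8)/2, (1 + 0)/2)
  = (2/2, 18/2, 1/2)
  = (1, 9, 0.5)

(1, 9, 0.5)


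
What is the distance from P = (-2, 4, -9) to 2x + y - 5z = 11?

distance = |a·x₀ + b·y₀ + c·z₀ - d| / √(a² + b² + c²)
  = |2·(-2) + 1·4 + (-5)·(-9) - 11| / √(2² + 1² + (-5)²)
  = |-4 + 4 + 45 - 11| / √(4 + 1 + 25)
  = |34| / √30
  = 34 / 5.477
  ≈ 6.208

6.208


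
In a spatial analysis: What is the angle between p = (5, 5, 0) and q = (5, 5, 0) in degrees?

p·q = 5·5 + 5·5 + 0·0 = 25 + 25 + 0 = 50
|p| = √(5² + 5² + 0²) = √50 ≈ 7.071
|q| = √(5² + 5² + 0²) = √50 ≈ 7.071
cos θ = (p·q)/(|p||q|) = 50/(7.071·7.071) ≈ 1
θ = arccos(1) ≈ 0°

0°


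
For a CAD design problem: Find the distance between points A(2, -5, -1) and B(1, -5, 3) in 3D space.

d = √[(x₂-x₁)² + (y₂-y₁)² + (z₂-z₁)²]
  = √[(-1)² + 0² + 4²]
  = √[1 + 0 + 16]
  = √17
  ≈ 4.123

4.123


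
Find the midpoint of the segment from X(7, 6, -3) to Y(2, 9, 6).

M = ((x₁+x₂)/2, (y₁+y₂)/2, (z₁+z₂)/2)
  = ((7 + 2)/2, (6 + 9)/2, (-3 + 6)/2)
  = (9/2, 15/2, 3/2)
  = (4.5, 7.5, 1.5)

(4.5, 7.5, 1.5)


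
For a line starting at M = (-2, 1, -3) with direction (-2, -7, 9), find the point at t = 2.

P(t) = M + t·d
  = (-2 + (-2)·2, 1 + (-7)·2, -3 + 9·2)
  = (-2 - 4, 1 - 14, -3 + 18)
  = (-6, -13, 15)

(-6, -13, 15)


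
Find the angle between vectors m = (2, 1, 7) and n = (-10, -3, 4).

m·n = 2·(-10) + 1·(-3) + 7·4 = -20 - 3 + 28 = 5
|m| = √(2² + 1² + 7²) = √54 ≈ 7.348
|n| = √((-10)² + (-3)² + 4²) = √125 ≈ 11.18
cos θ = (m·n)/(|m||n|) = 5/(7.348·11.18) ≈ 0.06086
θ = arccos(0.06086) ≈ 86.51°

86.51°


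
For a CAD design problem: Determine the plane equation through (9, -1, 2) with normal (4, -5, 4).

The plane through P with normal n = (a, b, c) satisfies n·(r - P) = 0,
i.e. ax + by + cz = a·x₀ + b·y₀ + c·z₀.
d = 4·9 + (-5)·(-1) + 4·2
  = 36 + 5 + 8
  = 49
Equation: 4x - 5y + 4z = 49

4x - 5y + 4z = 49


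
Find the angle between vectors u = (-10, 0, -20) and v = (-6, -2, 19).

u·v = (-10)·(-6) + 0·(-2) + (-20)·19 = 60 + 0 - 380 = -320
|u| = √((-10)² + 0² + (-20)²) = √500 ≈ 22.36
|v| = √((-6)² + (-2)² + 19²) = √401 ≈ 20.02
cos θ = (u·v)/(|u||v|) = -320/(22.36·20.02) ≈ -0.7146
θ = arccos(-0.7146) ≈ 135.6°

135.6°


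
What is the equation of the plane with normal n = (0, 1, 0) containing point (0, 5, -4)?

The plane through P with normal n = (a, b, c) satisfies n·(r - P) = 0,
i.e. ax + by + cz = a·x₀ + b·y₀ + c·z₀.
d = 0·0 + 1·5 + 0·(-4)
  = 0 + 5 + 0
  = 5
Equation: y = 5

y = 5


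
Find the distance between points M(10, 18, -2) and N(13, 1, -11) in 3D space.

d = √[(x₂-x₁)² + (y₂-y₁)² + (z₂-z₁)²]
  = √[3² + (-17)² + (-9)²]
  = √[9 + 289 + 81]
  = √379
  ≈ 19.47

19.47


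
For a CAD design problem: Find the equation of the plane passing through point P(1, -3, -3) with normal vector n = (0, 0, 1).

The plane through P with normal n = (a, b, c) satisfies n·(r - P) = 0,
i.e. ax + by + cz = a·x₀ + b·y₀ + c·z₀.
d = 0·1 + 0·(-3) + 1·(-3)
  = 0 + 0 - 3
  = -3
Equation: z = -3

z = -3


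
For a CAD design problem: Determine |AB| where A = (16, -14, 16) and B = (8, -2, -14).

d = √[(x₂-x₁)² + (y₂-y₁)² + (z₂-z₁)²]
  = √[(-8)² + 12² + (-30)²]
  = √[64 + 144 + 900]
  = √1108
  ≈ 33.29

33.29


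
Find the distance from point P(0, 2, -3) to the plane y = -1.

distance = |a·x₀ + b·y₀ + c·z₀ - d| / √(a² + b² + c²)
  = |0·0 + 1·2 + 0·(-3) - (-1)| / √(0² + 1² + 0²)
  = |0 + 2 + 0 + 1| / √(0 + 1 + 0)
  = |3| / √1
  = 3 / 1
  ≈ 3

3


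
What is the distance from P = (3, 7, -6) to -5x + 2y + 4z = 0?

distance = |a·x₀ + b·y₀ + c·z₀ - d| / √(a² + b² + c²)
  = |(-5)·3 + 2·7 + 4·(-6) - 0| / √((-5)² + 2² + 4²)
  = |-15 + 14 - 24 + 0| / √(25 + 4 + 16)
  = |-25| / √45
  = 25 / 6.708
  ≈ 3.727

3.727


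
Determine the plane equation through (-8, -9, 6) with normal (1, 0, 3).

The plane through P with normal n = (a, b, c) satisfies n·(r - P) = 0,
i.e. ax + by + cz = a·x₀ + b·y₀ + c·z₀.
d = 1·(-8) + 0·(-9) + 3·6
  = -8 + 0 + 18
  = 10
Equation: x + 3z = 10

x + 3z = 10


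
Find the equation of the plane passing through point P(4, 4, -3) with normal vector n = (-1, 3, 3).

The plane through P with normal n = (a, b, c) satisfies n·(r - P) = 0,
i.e. ax + by + cz = a·x₀ + b·y₀ + c·z₀.
d = (-1)·4 + 3·4 + 3·(-3)
  = -4 + 12 - 9
  = -1
Equation: -x + 3y + 3z = -1

-x + 3y + 3z = -1


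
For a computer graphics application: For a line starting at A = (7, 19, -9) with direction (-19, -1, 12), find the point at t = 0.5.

P(t) = A + t·d
  = (7 + (-19)·0.5, 19 + (-1)·0.5, -9 + 12·0.5)
  = (7 - 9.5, 19 - 0.5, -9 + 6)
  = (-2.5, 18.5, -3)

(-2.5, 18.5, -3)


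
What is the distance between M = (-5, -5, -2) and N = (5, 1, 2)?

d = √[(x₂-x₁)² + (y₂-y₁)² + (z₂-z₁)²]
  = √[10² + 6² + 4²]
  = √[100 + 36 + 16]
  = √152
  ≈ 12.33

12.33


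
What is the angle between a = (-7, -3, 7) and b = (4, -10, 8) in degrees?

a·b = (-7)·4 + (-3)·(-10) + 7·8 = -28 + 30 + 56 = 58
|a| = √((-7)² + (-3)² + 7²) = √107 ≈ 10.34
|b| = √(4² + (-10)² + 8²) = √180 ≈ 13.42
cos θ = (a·b)/(|a||b|) = 58/(10.34·13.42) ≈ 0.4179
θ = arccos(0.4179) ≈ 65.3°

65.3°


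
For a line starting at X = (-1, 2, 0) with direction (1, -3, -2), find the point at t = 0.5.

P(t) = X + t·d
  = (-1 + 1·0.5, 2 + (-3)·0.5, 0 + (-2)·0.5)
  = (-1 + 0.5, 2 - 1.5, 0 - 1)
  = (-0.5, 0.5, -1)

(-0.5, 0.5, -1)


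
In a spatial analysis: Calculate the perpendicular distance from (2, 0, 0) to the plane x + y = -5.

distance = |a·x₀ + b·y₀ + c·z₀ - d| / √(a² + b² + c²)
  = |1·2 + 1·0 + 0·0 - (-5)| / √(1² + 1² + 0²)
  = |2 + 0 + 0 + 5| / √(1 + 1 + 0)
  = |7| / √2
  = 7 / 1.414
  ≈ 4.95

4.95


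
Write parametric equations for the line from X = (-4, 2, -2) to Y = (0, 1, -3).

Direction vector d = Y - X = (0 + 4, 1 - 2, -3 + 2) = (4, -1, -1)
Parametric form r = X + t·d:
x = -4 + 4t, y = 2 - t, z = -2 - t

x = -4 + 4t, y = 2 - t, z = -2 - t


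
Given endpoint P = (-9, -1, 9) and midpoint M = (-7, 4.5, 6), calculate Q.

Q = 2M - P
  = (2·(-7) - (-9), 2·4.5 - (-1), 2·6 - 9)
  = (-14 + 9, 9 + 1, 12 - 9)
  = (-5, 10, 3)

(-5, 10, 3)


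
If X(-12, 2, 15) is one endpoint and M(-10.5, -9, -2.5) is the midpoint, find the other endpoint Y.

Y = 2M - X
  = (2·(-10.5) - (-12), 2·(-9) - 2, 2·(-2.5) - 15)
  = (-21 + 12, -18 - 2, -5 - 15)
  = (-9, -20, -20)

(-9, -20, -20)


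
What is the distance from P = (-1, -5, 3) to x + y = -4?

distance = |a·x₀ + b·y₀ + c·z₀ - d| / √(a² + b² + c²)
  = |1·(-1) + 1·(-5) + 0·3 - (-4)| / √(1² + 1² + 0²)
  = |-1 - 5 + 0 + 4| / √(1 + 1 + 0)
  = |-2| / √2
  = 2 / 1.414
  ≈ 1.414

1.414


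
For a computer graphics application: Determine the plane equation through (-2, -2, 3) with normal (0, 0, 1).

The plane through P with normal n = (a, b, c) satisfies n·(r - P) = 0,
i.e. ax + by + cz = a·x₀ + b·y₀ + c·z₀.
d = 0·(-2) + 0·(-2) + 1·3
  = 0 + 0 + 3
  = 3
Equation: z = 3

z = 3


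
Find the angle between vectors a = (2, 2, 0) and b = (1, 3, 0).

a·b = 2·1 + 2·3 + 0·0 = 2 + 6 + 0 = 8
|a| = √(2² + 2² + 0²) = √8 ≈ 2.828
|b| = √(1² + 3² + 0²) = √10 ≈ 3.162
cos θ = (a·b)/(|a||b|) = 8/(2.828·3.162) ≈ 0.8944
θ = arccos(0.8944) ≈ 26.57°

26.57°


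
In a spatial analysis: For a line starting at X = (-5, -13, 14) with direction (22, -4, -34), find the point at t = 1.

P(t) = X + t·d
  = (-5 + 22·1, -13 + (-4)·1, 14 + (-34)·1)
  = (-5 + 22, -13 - 4, 14 - 34)
  = (17, -17, -20)

(17, -17, -20)


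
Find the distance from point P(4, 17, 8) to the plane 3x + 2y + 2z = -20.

distance = |a·x₀ + b·y₀ + c·z₀ - d| / √(a² + b² + c²)
  = |3·4 + 2·17 + 2·8 - (-20)| / √(3² + 2² + 2²)
  = |12 + 34 + 16 + 20| / √(9 + 4 + 4)
  = |82| / √17
  = 82 / 4.123
  ≈ 19.89

19.89


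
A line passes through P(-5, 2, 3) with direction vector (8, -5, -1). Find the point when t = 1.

P(t) = P + t·d
  = (-5 + 8·1, 2 + (-5)·1, 3 + (-1)·1)
  = (-5 + 8, 2 - 5, 3 - 1)
  = (3, -3, 2)

(3, -3, 2)


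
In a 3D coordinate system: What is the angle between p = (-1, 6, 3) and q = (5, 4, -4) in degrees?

p·q = (-1)·5 + 6·4 + 3·(-4) = -5 + 24 - 12 = 7
|p| = √((-1)² + 6² + 3²) = √46 ≈ 6.782
|q| = √(5² + 4² + (-4)²) = √57 ≈ 7.55
cos θ = (p·q)/(|p||q|) = 7/(6.782·7.55) ≈ 0.1367
θ = arccos(0.1367) ≈ 82.14°

82.14°


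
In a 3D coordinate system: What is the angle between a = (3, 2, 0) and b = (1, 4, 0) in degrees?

a·b = 3·1 + 2·4 + 0·0 = 3 + 8 + 0 = 11
|a| = √(3² + 2² + 0²) = √13 ≈ 3.606
|b| = √(1² + 4² + 0²) = √17 ≈ 4.123
cos θ = (a·b)/(|a||b|) = 11/(3.606·4.123) ≈ 0.7399
θ = arccos(0.7399) ≈ 42.27°

42.27°


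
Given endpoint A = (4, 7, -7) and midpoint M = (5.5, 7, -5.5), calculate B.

B = 2M - A
  = (2·5.5 - 4, 2·7 - 7, 2·(-5.5) - (-7))
  = (11 - 4, 14 - 7, -11 + 7)
  = (7, 7, -4)

(7, 7, -4)


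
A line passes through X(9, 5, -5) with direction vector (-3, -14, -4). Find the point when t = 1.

P(t) = X + t·d
  = (9 + (-3)·1, 5 + (-14)·1, -5 + (-4)·1)
  = (9 - 3, 5 - 14, -5 - 4)
  = (6, -9, -9)

(6, -9, -9)


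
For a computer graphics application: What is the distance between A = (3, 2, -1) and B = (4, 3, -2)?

d = √[(x₂-x₁)² + (y₂-y₁)² + (z₂-z₁)²]
  = √[1² + 1² + (-1)²]
  = √[1 + 1 + 1]
  = √3
  ≈ 1.732

1.732


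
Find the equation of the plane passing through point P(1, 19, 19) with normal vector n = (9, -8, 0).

The plane through P with normal n = (a, b, c) satisfies n·(r - P) = 0,
i.e. ax + by + cz = a·x₀ + b·y₀ + c·z₀.
d = 9·1 + (-8)·19 + 0·19
  = 9 - 152 + 0
  = -143
Equation: 9x - 8y = -143

9x - 8y = -143


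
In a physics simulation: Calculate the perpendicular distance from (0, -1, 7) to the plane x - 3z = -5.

distance = |a·x₀ + b·y₀ + c·z₀ - d| / √(a² + b² + c²)
  = |1·0 + 0·(-1) + (-3)·7 - (-5)| / √(1² + 0² + (-3)²)
  = |0 + 0 - 21 + 5| / √(1 + 0 + 9)
  = |-16| / √10
  = 16 / 3.162
  ≈ 5.06

5.06


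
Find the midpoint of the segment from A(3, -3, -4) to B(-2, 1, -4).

M = ((x₁+x₂)/2, (y₁+y₂)/2, (z₁+z₂)/2)
  = ((3 - 2)/2, (-3 + 1)/2, (-4 - 4)/2)
  = (1/2, -2/2, -8/2)
  = (0.5, -1, -4)

(0.5, -1, -4)


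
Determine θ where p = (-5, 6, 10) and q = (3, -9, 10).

p·q = (-5)·3 + 6·(-9) + 10·10 = -15 - 54 + 100 = 31
|p| = √((-5)² + 6² + 10²) = √161 ≈ 12.69
|q| = √(3² + (-9)² + 10²) = √190 ≈ 13.78
cos θ = (p·q)/(|p||q|) = 31/(12.69·13.78) ≈ 0.1772
θ = arccos(0.1772) ≈ 79.79°

79.79°


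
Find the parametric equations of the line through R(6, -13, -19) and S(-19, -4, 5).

Direction vector d = S - R = (-19 - 6, -4 + 13, 5 + 19) = (-25, 9, 24)
Parametric form r = R + t·d:
x = 6 - 25t, y = -13 + 9t, z = -19 + 24t

x = 6 - 25t, y = -13 + 9t, z = -19 + 24t


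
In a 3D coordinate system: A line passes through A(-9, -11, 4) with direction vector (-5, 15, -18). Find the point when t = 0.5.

P(t) = A + t·d
  = (-9 + (-5)·0.5, -11 + 15·0.5, 4 + (-18)·0.5)
  = (-9 - 2.5, -11 + 7.5, 4 - 9)
  = (-11.5, -3.5, -5)

(-11.5, -3.5, -5)


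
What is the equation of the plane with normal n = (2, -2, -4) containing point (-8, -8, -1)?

The plane through P with normal n = (a, b, c) satisfies n·(r - P) = 0,
i.e. ax + by + cz = a·x₀ + b·y₀ + c·z₀.
d = 2·(-8) + (-2)·(-8) + (-4)·(-1)
  = -16 + 16 + 4
  = 4
Equation: 2x - 2y - 4z = 4

2x - 2y - 4z = 4


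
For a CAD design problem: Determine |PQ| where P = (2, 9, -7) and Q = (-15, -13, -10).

d = √[(x₂-x₁)² + (y₂-y₁)² + (z₂-z₁)²]
  = √[(-17)² + (-22)² + (-3)²]
  = √[289 + 484 + 9]
  = √782
  ≈ 27.96

27.96


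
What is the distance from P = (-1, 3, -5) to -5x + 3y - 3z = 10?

distance = |a·x₀ + b·y₀ + c·z₀ - d| / √(a² + b² + c²)
  = |(-5)·(-1) + 3·3 + (-3)·(-5) - 10| / √((-5)² + 3² + (-3)²)
  = |5 + 9 + 15 - 10| / √(25 + 9 + 9)
  = |19| / √43
  = 19 / 6.557
  ≈ 2.897

2.897
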